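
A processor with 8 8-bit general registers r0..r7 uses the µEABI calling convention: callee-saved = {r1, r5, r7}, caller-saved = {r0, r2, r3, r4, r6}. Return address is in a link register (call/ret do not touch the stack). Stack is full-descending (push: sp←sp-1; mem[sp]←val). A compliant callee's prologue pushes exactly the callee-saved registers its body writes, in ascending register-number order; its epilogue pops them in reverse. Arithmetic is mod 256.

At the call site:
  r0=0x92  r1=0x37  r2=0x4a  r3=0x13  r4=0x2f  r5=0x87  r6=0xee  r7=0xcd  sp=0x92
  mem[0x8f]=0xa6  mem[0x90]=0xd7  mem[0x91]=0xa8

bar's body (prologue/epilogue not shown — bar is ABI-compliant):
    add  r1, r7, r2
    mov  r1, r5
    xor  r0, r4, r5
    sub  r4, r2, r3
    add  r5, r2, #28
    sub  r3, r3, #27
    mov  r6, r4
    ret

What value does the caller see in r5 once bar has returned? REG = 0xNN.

REG = 0x87

prologue: push r1 → mem[0x91]=0x37, sp=0x91
prologue: push r5 → mem[0x90]=0x87, sp=0x90
body[0] add  r1, r7, r2 → r1=0x17
body[1] mov  r1, r5 → r1=0x87
body[2] xor  r0, r4, r5 → r0=0xa8
body[3] sub  r4, r2, r3 → r4=0x37
body[4] add  r5, r2, #28 → r5=0x66
body[5] sub  r3, r3, #27 → r3=0xf8
body[6] mov  r6, r4 → r6=0x37
epilogue: pop r5=0x87, sp=0x91
epilogue: pop r1=0x37, sp=0x92
r5 is callee-saved → restored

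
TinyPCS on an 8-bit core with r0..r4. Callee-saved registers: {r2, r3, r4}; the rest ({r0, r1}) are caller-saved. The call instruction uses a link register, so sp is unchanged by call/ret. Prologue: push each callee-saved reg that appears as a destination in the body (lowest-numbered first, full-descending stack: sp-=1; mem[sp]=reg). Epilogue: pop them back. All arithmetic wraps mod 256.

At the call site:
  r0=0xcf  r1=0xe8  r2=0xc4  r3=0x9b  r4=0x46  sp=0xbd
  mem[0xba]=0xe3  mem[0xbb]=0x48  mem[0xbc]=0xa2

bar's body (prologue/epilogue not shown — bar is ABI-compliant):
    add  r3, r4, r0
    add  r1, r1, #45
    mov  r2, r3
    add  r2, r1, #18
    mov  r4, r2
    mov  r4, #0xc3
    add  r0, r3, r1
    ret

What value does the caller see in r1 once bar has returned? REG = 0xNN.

REG = 0x15

prologue: push r2 → mem[0xbc]=0xc4, sp=0xbc
prologue: push r3 → mem[0xbb]=0x9b, sp=0xbb
prologue: push r4 → mem[0xba]=0x46, sp=0xba
body[0] add  r3, r4, r0 → r3=0x15
body[1] add  r1, r1, #45 → r1=0x15
body[2] mov  r2, r3 → r2=0x15
body[3] add  r2, r1, #18 → r2=0x27
body[4] mov  r4, r2 → r4=0x27
body[5] mov  r4, #0xc3 → r4=0xc3
body[6] add  r0, r3, r1 → r0=0x2a
epilogue: pop r4=0x46, sp=0xbb
epilogue: pop r3=0x9b, sp=0xbc
epilogue: pop r2=0xc4, sp=0xbd
r1 is caller-saved → body value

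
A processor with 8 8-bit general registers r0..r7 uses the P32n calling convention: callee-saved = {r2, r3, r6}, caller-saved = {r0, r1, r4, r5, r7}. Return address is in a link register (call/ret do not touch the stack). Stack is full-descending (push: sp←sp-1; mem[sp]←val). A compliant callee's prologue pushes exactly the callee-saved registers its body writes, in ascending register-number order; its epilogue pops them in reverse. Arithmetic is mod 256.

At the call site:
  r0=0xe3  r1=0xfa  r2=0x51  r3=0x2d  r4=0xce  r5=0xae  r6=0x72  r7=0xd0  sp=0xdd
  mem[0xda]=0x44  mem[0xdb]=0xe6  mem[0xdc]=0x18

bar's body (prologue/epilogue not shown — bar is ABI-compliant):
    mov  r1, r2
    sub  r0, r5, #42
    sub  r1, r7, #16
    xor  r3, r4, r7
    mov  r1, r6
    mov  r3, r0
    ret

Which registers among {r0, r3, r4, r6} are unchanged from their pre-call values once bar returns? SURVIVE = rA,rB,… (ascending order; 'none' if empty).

SURVIVE = r3,r4,r6

prologue: push r3 -> mem[0xdc]=0x2d, sp=0xdc
body[0] mov  r1, r2 -> r1=0x51
body[1] sub  r0, r5, #42 -> r0=0x84
body[2] sub  r1, r7, #16 -> r1=0xc0
body[3] xor  r3, r4, r7 -> r3=0x1e
body[4] mov  r1, r6 -> r1=0x72
body[5] mov  r3, r0 -> r3=0x84
epilogue: pop r3=0x2d, sp=0xdd
r0: caller-saved, written=True
r3: callee-saved, written=True
r4: caller-saved, written=False
r6: callee-saved, written=False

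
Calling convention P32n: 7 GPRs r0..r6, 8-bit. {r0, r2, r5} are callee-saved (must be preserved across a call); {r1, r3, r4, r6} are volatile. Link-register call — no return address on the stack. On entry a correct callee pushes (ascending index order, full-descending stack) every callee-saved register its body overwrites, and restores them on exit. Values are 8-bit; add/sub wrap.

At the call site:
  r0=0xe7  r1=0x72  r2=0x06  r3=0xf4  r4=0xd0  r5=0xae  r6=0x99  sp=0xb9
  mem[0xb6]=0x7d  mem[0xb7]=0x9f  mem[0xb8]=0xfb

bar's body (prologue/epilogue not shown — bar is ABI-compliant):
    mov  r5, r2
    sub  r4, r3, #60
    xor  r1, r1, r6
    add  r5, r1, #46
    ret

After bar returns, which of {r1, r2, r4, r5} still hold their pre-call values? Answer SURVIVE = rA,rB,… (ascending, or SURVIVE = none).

prologue: push r5 -> mem[0xb8]=0xae, sp=0xb8
body[0] mov  r5, r2 -> r5=0x06
body[1] sub  r4, r3, #60 -> r4=0xb8
body[2] xor  r1, r1, r6 -> r1=0xeb
body[3] add  r5, r1, #46 -> r5=0x19
epilogue: pop r5=0xae, sp=0xb9
r1: caller-saved, written=True
r2: callee-saved, written=False
r4: caller-saved, written=True
r5: callee-saved, written=True

SURVIVE = r2,r5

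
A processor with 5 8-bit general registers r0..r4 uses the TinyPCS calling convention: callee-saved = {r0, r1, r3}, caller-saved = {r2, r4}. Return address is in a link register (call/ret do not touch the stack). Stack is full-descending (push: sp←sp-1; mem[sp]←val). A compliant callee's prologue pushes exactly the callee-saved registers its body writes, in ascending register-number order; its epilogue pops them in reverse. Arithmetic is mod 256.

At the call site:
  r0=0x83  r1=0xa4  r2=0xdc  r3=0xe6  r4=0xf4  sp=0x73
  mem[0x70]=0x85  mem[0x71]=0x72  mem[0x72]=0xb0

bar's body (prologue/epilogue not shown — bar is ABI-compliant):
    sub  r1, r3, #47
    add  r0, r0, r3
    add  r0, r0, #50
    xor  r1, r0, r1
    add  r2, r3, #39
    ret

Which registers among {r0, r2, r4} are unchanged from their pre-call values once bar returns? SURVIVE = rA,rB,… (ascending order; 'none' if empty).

SURVIVE = r0,r4

prologue: push r0 -> mem[0x72]=0x83, sp=0x72
prologue: push r1 -> mem[0x71]=0xa4, sp=0x71
body[0] sub  r1, r3, #47 -> r1=0xb7
body[1] add  r0, r0, r3 -> r0=0x69
body[2] add  r0, r0, #50 -> r0=0x9b
body[3] xor  r1, r0, r1 -> r1=0x2c
body[4] add  r2, r3, #39 -> r2=0x0d
epilogue: pop r1=0xa4, sp=0x72
epilogue: pop r0=0x83, sp=0x73
r0: callee-saved, written=True
r2: caller-saved, written=True
r4: caller-saved, written=False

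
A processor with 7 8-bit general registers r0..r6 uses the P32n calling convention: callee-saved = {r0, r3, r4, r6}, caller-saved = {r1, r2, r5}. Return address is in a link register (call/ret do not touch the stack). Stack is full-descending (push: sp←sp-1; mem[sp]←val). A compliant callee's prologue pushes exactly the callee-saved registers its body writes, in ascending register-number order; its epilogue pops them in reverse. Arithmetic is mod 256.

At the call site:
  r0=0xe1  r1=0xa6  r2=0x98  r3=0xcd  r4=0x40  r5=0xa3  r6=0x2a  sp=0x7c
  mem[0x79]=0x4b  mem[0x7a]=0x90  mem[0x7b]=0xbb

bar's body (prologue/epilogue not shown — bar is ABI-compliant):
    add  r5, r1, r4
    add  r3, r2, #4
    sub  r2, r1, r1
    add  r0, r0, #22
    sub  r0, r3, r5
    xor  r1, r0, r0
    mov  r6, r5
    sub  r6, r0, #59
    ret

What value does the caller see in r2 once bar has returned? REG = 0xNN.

prologue: push r0 -> mem[0x7b]=0xe1, sp=0x7b
prologue: push r3 -> mem[0x7a]=0xcd, sp=0x7a
prologue: push r6 -> mem[0x79]=0x2a, sp=0x79
body[0] add  r5, r1, r4 -> r5=0xe6
body[1] add  r3, r2, #4 -> r3=0x9c
body[2] sub  r2, r1, r1 -> r2=0x00
body[3] add  r0, r0, #22 -> r0=0xf7
body[4] sub  r0, r3, r5 -> r0=0xb6
body[5] xor  r1, r0, r0 -> r1=0x00
body[6] mov  r6, r5 -> r6=0xe6
body[7] sub  r6, r0, #59 -> r6=0x7b
epilogue: pop r6=0x2a, sp=0x7a
epilogue: pop r3=0xcd, sp=0x7b
epilogue: pop r0=0xe1, sp=0x7c
r2 is caller-saved -> body value

REG = 0x00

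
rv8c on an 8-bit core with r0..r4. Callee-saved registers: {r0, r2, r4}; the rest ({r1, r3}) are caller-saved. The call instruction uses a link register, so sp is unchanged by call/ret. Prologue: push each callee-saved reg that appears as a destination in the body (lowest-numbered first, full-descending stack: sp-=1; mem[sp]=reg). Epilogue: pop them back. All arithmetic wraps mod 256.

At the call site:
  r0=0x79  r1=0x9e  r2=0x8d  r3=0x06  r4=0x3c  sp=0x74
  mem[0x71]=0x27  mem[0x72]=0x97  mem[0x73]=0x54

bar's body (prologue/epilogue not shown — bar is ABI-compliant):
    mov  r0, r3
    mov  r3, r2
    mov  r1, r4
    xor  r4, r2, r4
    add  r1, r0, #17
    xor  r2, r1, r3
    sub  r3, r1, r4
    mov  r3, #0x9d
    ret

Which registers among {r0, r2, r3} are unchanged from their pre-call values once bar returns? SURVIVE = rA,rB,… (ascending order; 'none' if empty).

SURVIVE = r0,r2

prologue: push r0 -> mem[0x73]=0x79, sp=0x73
prologue: push r2 -> mem[0x72]=0x8d, sp=0x72
prologue: push r4 -> mem[0x71]=0x3c, sp=0x71
body[0] mov  r0, r3 -> r0=0x06
body[1] mov  r3, r2 -> r3=0x8d
body[2] mov  r1, r4 -> r1=0x3c
body[3] xor  r4, r2, r4 -> r4=0xb1
body[4] add  r1, r0, #17 -> r1=0x17
body[5] xor  r2, r1, r3 -> r2=0x9a
body[6] sub  r3, r1, r4 -> r3=0x66
body[7] mov  r3, #0x9d -> r3=0x9d
epilogue: pop r4=0x3c, sp=0x72
epilogue: pop r2=0x8d, sp=0x73
epilogue: pop r0=0x79, sp=0x74
r0: callee-saved, written=True
r2: callee-saved, written=True
r3: caller-saved, written=True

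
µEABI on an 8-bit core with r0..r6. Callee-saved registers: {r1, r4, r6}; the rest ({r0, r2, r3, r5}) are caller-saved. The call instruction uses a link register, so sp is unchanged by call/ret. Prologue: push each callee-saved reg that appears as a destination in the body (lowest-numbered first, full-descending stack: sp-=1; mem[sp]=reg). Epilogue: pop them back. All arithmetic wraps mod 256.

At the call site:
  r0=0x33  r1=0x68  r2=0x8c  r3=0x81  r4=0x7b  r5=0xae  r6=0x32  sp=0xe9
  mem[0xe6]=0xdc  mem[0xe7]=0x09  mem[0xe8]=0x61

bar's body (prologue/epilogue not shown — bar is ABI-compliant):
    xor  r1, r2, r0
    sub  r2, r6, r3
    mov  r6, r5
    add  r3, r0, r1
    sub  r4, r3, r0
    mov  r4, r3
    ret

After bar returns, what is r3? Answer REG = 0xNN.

REG = 0xf2

prologue: push r1 → mem[0xe8]=0x68, sp=0xe8
prologue: push r4 → mem[0xe7]=0x7b, sp=0xe7
prologue: push r6 → mem[0xe6]=0x32, sp=0xe6
body[0] xor  r1, r2, r0 → r1=0xbf
body[1] sub  r2, r6, r3 → r2=0xb1
body[2] mov  r6, r5 → r6=0xae
body[3] add  r3, r0, r1 → r3=0xf2
body[4] sub  r4, r3, r0 → r4=0xbf
body[5] mov  r4, r3 → r4=0xf2
epilogue: pop r6=0x32, sp=0xe7
epilogue: pop r4=0x7b, sp=0xe8
epilogue: pop r1=0x68, sp=0xe9
r3 is caller-saved → body value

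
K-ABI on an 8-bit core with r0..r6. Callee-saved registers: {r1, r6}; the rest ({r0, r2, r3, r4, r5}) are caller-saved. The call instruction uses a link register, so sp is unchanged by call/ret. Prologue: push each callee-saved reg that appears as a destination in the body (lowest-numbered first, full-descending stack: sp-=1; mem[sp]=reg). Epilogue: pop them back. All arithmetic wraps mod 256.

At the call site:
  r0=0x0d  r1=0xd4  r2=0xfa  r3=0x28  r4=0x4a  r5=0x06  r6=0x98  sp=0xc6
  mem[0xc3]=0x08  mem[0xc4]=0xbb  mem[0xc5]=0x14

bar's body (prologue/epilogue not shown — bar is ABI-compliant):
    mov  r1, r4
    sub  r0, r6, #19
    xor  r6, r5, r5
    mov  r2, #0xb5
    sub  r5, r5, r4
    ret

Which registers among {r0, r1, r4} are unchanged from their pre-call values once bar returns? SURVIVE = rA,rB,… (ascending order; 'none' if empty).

prologue: push r1 -> mem[0xc5]=0xd4, sp=0xc5
prologue: push r6 -> mem[0xc4]=0x98, sp=0xc4
body[0] mov  r1, r4 -> r1=0x4a
body[1] sub  r0, r6, #19 -> r0=0x85
body[2] xor  r6, r5, r5 -> r6=0x00
body[3] mov  r2, #0xb5 -> r2=0xb5
body[4] sub  r5, r5, r4 -> r5=0xbc
epilogue: pop r6=0x98, sp=0xc5
epilogue: pop r1=0xd4, sp=0xc6
r0: caller-saved, written=True
r1: callee-saved, written=True
r4: caller-saved, written=False

SURVIVE = r1,r4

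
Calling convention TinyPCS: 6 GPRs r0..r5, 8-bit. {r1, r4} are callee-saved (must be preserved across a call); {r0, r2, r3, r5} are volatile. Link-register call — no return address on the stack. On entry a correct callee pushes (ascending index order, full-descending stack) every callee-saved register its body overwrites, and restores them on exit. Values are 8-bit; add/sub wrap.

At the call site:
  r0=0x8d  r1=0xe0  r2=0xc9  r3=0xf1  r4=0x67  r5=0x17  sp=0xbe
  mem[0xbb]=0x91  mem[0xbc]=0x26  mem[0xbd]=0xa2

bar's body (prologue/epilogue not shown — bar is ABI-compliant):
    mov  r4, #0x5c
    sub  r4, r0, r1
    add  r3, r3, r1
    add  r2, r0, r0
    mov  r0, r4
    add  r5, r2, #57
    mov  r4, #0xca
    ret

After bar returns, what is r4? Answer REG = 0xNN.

prologue: push r4 → mem[0xbd]=0x67, sp=0xbd
body[0] mov  r4, #0x5c → r4=0x5c
body[1] sub  r4, r0, r1 → r4=0xad
body[2] add  r3, r3, r1 → r3=0xd1
body[3] add  r2, r0, r0 → r2=0x1a
body[4] mov  r0, r4 → r0=0xad
body[5] add  r5, r2, #57 → r5=0x53
body[6] mov  r4, #0xca → r4=0xca
epilogue: pop r4=0x67, sp=0xbe
r4 is callee-saved → restored

REG = 0x67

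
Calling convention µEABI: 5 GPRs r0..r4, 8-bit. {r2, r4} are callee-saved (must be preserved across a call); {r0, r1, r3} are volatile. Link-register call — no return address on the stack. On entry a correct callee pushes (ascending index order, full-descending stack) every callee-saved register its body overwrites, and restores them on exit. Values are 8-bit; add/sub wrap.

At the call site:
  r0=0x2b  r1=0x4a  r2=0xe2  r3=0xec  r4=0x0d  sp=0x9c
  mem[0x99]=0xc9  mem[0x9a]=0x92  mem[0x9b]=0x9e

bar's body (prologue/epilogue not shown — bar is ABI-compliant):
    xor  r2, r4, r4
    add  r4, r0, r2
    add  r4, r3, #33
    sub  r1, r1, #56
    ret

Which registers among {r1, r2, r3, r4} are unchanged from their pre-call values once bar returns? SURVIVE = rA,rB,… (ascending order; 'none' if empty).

SURVIVE = r2,r3,r4

prologue: push r2 -> mem[0x9b]=0xe2, sp=0x9b
prologue: push r4 -> mem[0x9a]=0x0d, sp=0x9a
body[0] xor  r2, r4, r4 -> r2=0x00
body[1] add  r4, r0, r2 -> r4=0x2b
body[2] add  r4, r3, #33 -> r4=0x0d
body[3] sub  r1, r1, #56 -> r1=0x12
epilogue: pop r4=0x0d, sp=0x9b
epilogue: pop r2=0xe2, sp=0x9c
r1: caller-saved, written=True
r2: callee-saved, written=True
r3: caller-saved, written=False
r4: callee-saved, written=True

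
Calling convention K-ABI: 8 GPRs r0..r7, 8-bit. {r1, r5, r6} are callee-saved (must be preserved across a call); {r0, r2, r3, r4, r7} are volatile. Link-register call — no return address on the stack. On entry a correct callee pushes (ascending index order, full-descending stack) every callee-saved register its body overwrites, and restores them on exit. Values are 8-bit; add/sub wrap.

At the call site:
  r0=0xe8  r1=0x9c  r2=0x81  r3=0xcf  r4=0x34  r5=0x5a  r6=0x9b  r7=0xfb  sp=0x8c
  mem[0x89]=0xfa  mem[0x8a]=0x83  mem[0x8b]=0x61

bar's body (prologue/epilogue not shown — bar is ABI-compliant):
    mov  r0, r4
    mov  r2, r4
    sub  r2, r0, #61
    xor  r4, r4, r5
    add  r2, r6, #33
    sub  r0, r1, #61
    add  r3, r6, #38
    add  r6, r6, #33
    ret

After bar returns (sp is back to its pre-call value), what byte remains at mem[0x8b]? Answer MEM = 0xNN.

MEM = 0x9b

prologue: push r6 -> mem[0x8b]=0x9b, sp=0x8b
body[0] mov  r0, r4 -> r0=0x34
body[1] mov  r2, r4 -> r2=0x34
body[2] sub  r2, r0, #61 -> r2=0xf7
body[3] xor  r4, r4, r5 -> r4=0x6e
body[4] add  r2, r6, #33 -> r2=0xbc
body[5] sub  r0, r1, #61 -> r0=0x5f
body[6] add  r3, r6, #38 -> r3=0xc1
body[7] add  r6, r6, #33 -> r6=0xbc
epilogue: pop r6=0x9b, sp=0x8c
prologue pushed ['r6'] at ['0x8b']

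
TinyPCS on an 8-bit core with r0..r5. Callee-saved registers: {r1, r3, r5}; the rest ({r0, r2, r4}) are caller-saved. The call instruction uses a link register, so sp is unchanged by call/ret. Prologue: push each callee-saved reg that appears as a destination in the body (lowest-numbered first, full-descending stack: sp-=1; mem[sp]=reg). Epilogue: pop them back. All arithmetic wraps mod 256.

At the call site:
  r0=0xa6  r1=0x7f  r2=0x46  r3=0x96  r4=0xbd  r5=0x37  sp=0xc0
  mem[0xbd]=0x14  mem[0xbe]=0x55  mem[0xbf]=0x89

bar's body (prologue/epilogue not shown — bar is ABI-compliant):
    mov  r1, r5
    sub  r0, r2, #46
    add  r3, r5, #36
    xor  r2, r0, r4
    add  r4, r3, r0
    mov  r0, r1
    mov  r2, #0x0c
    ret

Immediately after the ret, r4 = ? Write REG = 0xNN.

REG = 0x73

prologue: push r1 → mem[0xbf]=0x7f, sp=0xbf
prologue: push r3 → mem[0xbe]=0x96, sp=0xbe
body[0] mov  r1, r5 → r1=0x37
body[1] sub  r0, r2, #46 → r0=0x18
body[2] add  r3, r5, #36 → r3=0x5b
body[3] xor  r2, r0, r4 → r2=0xa5
body[4] add  r4, r3, r0 → r4=0x73
body[5] mov  r0, r1 → r0=0x37
body[6] mov  r2, #0x0c → r2=0x0c
epilogue: pop r3=0x96, sp=0xbf
epilogue: pop r1=0x7f, sp=0xc0
r4 is caller-saved → body value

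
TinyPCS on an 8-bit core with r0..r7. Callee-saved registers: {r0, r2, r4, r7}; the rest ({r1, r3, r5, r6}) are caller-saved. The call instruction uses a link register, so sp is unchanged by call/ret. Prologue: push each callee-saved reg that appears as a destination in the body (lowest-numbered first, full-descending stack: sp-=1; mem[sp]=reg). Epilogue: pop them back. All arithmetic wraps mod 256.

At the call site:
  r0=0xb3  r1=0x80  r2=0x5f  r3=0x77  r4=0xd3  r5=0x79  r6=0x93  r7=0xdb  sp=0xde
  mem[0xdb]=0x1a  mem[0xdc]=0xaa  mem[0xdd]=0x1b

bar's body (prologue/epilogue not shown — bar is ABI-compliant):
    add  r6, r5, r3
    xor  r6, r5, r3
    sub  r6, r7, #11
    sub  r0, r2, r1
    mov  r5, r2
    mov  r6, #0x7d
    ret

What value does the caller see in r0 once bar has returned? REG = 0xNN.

REG = 0xb3

prologue: push r0 -> mem[0xdd]=0xb3, sp=0xdd
body[0] add  r6, r5, r3 -> r6=0xf0
body[1] xor  r6, r5, r3 -> r6=0x0e
body[2] sub  r6, r7, #11 -> r6=0xd0
body[3] sub  r0, r2, r1 -> r0=0xdf
body[4] mov  r5, r2 -> r5=0x5f
body[5] mov  r6, #0x7d -> r6=0x7d
epilogue: pop r0=0xb3, sp=0xde
r0 is callee-saved -> restored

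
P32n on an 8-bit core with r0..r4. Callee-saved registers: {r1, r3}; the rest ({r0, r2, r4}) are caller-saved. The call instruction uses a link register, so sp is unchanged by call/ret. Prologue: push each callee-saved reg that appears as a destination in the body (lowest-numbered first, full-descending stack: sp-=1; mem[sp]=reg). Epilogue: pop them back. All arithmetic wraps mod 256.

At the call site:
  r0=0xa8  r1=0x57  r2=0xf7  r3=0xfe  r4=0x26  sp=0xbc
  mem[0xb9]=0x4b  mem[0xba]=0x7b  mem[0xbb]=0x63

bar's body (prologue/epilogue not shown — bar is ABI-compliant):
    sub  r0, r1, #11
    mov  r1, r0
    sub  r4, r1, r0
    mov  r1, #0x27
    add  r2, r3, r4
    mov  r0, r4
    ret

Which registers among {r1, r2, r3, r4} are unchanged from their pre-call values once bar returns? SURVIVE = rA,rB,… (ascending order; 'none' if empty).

SURVIVE = r1,r3

prologue: push r1 → mem[0xbb]=0x57, sp=0xbb
body[0] sub  r0, r1, #11 → r0=0x4c
body[1] mov  r1, r0 → r1=0x4c
body[2] sub  r4, r1, r0 → r4=0x00
body[3] mov  r1, #0x27 → r1=0x27
body[4] add  r2, r3, r4 → r2=0xfe
body[5] mov  r0, r4 → r0=0x00
epilogue: pop r1=0x57, sp=0xbc
r1: callee-saved, written=True
r2: caller-saved, written=True
r3: callee-saved, written=False
r4: caller-saved, written=True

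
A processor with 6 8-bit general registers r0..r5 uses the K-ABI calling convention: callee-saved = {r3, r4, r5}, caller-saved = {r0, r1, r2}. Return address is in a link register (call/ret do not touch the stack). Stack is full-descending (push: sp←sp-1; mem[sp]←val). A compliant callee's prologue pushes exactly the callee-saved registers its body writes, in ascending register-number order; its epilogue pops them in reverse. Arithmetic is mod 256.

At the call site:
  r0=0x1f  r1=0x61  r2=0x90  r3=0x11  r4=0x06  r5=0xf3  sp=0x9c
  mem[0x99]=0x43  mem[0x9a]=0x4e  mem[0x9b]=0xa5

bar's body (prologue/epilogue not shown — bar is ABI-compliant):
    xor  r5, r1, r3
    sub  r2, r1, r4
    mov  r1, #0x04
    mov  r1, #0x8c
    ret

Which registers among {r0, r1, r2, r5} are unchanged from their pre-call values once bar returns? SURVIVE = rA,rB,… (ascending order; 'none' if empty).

SURVIVE = r0,r5

prologue: push r5 → mem[0x9b]=0xf3, sp=0x9b
body[0] xor  r5, r1, r3 → r5=0x70
body[1] sub  r2, r1, r4 → r2=0x5b
body[2] mov  r1, #0x04 → r1=0x04
body[3] mov  r1, #0x8c → r1=0x8c
epilogue: pop r5=0xf3, sp=0x9c
r0: caller-saved, written=False
r1: caller-saved, written=True
r2: caller-saved, written=True
r5: callee-saved, written=True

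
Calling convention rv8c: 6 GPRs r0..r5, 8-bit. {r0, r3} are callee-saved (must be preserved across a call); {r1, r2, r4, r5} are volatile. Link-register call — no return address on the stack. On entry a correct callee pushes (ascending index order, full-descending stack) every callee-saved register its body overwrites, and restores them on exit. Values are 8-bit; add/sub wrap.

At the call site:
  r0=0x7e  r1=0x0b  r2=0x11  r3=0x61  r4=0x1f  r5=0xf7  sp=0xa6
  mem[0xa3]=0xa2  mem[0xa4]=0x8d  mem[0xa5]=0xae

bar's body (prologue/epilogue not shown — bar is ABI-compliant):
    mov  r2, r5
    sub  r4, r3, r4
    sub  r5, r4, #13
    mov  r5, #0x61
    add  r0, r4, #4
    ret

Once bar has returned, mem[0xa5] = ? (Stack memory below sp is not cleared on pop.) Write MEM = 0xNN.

MEM = 0x7e

prologue: push r0 → mem[0xa5]=0x7e, sp=0xa5
body[0] mov  r2, r5 → r2=0xf7
body[1] sub  r4, r3, r4 → r4=0x42
body[2] sub  r5, r4, #13 → r5=0x35
body[3] mov  r5, #0x61 → r5=0x61
body[4] add  r0, r4, #4 → r0=0x46
epilogue: pop r0=0x7e, sp=0xa6
prologue pushed ['r0'] at ['0xa5']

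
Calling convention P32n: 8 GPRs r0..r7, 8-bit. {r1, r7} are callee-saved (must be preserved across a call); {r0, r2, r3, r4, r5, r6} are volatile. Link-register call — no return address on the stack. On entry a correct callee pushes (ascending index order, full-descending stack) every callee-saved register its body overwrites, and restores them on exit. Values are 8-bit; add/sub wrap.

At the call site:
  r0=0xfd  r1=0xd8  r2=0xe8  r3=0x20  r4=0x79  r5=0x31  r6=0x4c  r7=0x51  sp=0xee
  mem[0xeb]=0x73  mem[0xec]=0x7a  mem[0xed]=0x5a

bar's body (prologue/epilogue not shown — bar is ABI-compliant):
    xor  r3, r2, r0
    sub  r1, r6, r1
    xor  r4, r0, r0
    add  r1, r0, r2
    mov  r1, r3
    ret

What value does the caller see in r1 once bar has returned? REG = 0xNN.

REG = 0xd8

prologue: push r1 -> mem[0xed]=0xd8, sp=0xed
body[0] xor  r3, r2, r0 -> r3=0x15
body[1] sub  r1, r6, r1 -> r1=0x74
body[2] xor  r4, r0, r0 -> r4=0x00
body[3] add  r1, r0, r2 -> r1=0xe5
body[4] mov  r1, r3 -> r1=0x15
epilogue: pop r1=0xd8, sp=0xee
r1 is callee-saved -> restored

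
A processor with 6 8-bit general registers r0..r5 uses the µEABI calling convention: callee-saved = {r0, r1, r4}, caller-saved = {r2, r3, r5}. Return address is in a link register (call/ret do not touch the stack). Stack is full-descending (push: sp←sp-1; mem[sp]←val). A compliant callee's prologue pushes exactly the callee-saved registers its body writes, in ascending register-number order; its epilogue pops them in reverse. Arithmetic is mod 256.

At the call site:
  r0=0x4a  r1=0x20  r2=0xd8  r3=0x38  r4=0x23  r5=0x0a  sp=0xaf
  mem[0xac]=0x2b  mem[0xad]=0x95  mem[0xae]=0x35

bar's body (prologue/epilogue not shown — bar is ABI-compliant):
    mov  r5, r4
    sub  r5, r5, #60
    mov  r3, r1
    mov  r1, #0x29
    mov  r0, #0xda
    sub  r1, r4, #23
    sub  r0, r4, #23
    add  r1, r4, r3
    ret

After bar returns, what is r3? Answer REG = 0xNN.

prologue: push r0 -> mem[0xae]=0x4a, sp=0xae
prologue: push r1 -> mem[0xad]=0x20, sp=0xad
body[0] mov  r5, r4 -> r5=0x23
body[1] sub  r5, r5, #60 -> r5=0xe7
body[2] mov  r3, r1 -> r3=0x20
body[3] mov  r1, #0x29 -> r1=0x29
body[4] mov  r0, #0xda -> r0=0xda
body[5] sub  r1, r4, #23 -> r1=0x0c
body[6] sub  r0, r4, #23 -> r0=0x0c
body[7] add  r1, r4, r3 -> r1=0x43
epilogue: pop r1=0x20, sp=0xae
epilogue: pop r0=0x4a, sp=0xaf
r3 is caller-saved -> body value

REG = 0x20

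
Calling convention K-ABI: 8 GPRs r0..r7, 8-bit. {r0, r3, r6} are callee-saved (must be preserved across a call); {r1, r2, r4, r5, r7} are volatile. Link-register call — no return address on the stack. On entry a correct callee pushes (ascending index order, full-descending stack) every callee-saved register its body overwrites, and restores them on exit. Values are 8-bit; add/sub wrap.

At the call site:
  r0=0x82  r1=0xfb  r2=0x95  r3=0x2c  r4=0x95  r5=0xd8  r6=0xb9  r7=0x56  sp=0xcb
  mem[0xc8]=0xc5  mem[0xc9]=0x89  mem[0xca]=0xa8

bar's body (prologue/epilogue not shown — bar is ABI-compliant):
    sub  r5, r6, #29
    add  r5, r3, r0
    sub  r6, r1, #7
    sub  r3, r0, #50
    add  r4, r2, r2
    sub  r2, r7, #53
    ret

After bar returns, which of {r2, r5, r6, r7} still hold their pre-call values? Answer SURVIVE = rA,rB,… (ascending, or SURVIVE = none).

SURVIVE = r6,r7

prologue: push r3 → mem[0xca]=0x2c, sp=0xca
prologue: push r6 → mem[0xc9]=0xb9, sp=0xc9
body[0] sub  r5, r6, #29 → r5=0x9c
body[1] add  r5, r3, r0 → r5=0xae
body[2] sub  r6, r1, #7 → r6=0xf4
body[3] sub  r3, r0, #50 → r3=0x50
body[4] add  r4, r2, r2 → r4=0x2a
body[5] sub  r2, r7, #53 → r2=0x21
epilogue: pop r6=0xb9, sp=0xca
epilogue: pop r3=0x2c, sp=0xcb
r2: caller-saved, written=True
r5: caller-saved, written=True
r6: callee-saved, written=True
r7: caller-saved, written=False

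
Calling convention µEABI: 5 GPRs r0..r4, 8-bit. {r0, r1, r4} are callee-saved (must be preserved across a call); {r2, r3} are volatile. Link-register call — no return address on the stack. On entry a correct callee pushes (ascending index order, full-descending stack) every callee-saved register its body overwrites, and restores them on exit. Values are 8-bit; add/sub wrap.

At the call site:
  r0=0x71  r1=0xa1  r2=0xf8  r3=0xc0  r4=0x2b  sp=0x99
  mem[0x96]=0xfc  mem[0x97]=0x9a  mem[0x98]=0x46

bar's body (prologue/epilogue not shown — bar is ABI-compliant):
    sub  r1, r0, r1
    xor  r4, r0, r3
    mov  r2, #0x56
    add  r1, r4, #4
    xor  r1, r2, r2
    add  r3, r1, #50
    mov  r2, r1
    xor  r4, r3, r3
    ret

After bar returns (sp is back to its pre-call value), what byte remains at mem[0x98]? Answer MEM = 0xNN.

prologue: push r1 -> mem[0x98]=0xa1, sp=0x98
prologue: push r4 -> mem[0x97]=0x2b, sp=0x97
body[0] sub  r1, r0, r1 -> r1=0xd0
body[1] xor  r4, r0, r3 -> r4=0xb1
body[2] mov  r2, #0x56 -> r2=0x56
body[3] add  r1, r4, #4 -> r1=0xb5
body[4] xor  r1, r2, r2 -> r1=0x00
body[5] add  r3, r1, #50 -> r3=0x32
body[6] mov  r2, r1 -> r2=0x00
body[7] xor  r4, r3, r3 -> r4=0x00
epilogue: pop r4=0x2b, sp=0x98
epilogue: pop r1=0xa1, sp=0x99
prologue pushed ['r1', 'r4'] at ['0x98', '0x97']

MEM = 0xa1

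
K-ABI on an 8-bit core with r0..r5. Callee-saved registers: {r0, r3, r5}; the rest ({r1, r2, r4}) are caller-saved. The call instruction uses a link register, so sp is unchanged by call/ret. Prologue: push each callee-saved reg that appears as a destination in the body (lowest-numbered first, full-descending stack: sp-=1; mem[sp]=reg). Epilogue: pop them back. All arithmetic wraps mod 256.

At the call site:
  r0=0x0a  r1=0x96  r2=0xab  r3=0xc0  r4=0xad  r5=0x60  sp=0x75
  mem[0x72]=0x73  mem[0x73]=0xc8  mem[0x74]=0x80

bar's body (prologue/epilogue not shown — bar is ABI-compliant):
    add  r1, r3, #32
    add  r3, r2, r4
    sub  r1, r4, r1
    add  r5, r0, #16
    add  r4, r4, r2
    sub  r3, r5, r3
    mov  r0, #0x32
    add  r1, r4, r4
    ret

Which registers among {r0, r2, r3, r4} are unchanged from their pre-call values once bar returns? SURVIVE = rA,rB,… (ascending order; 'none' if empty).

SURVIVE = r0,r2,r3

prologue: push r0 → mem[0x74]=0x0a, sp=0x74
prologue: push r3 → mem[0x73]=0xc0, sp=0x73
prologue: push r5 → mem[0x72]=0x60, sp=0x72
body[0] add  r1, r3, #32 → r1=0xe0
body[1] add  r3, r2, r4 → r3=0x58
body[2] sub  r1, r4, r1 → r1=0xcd
body[3] add  r5, r0, #16 → r5=0x1a
body[4] add  r4, r4, r2 → r4=0x58
body[5] sub  r3, r5, r3 → r3=0xc2
body[6] mov  r0, #0x32 → r0=0x32
body[7] add  r1, r4, r4 → r1=0xb0
epilogue: pop r5=0x60, sp=0x73
epilogue: pop r3=0xc0, sp=0x74
epilogue: pop r0=0x0a, sp=0x75
r0: callee-saved, written=True
r2: caller-saved, written=False
r3: callee-saved, written=True
r4: caller-saved, written=True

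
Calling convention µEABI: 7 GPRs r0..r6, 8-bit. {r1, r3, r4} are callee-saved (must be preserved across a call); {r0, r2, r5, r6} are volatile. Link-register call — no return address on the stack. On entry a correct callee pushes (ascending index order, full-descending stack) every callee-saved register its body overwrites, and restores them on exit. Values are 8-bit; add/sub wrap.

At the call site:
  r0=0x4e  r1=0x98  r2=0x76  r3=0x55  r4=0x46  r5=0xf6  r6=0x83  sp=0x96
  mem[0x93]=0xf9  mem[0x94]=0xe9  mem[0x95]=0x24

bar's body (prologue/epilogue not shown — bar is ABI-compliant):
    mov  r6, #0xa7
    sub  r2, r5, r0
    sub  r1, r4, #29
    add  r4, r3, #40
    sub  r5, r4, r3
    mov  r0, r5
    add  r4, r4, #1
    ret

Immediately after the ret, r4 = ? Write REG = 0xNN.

prologue: push r1 -> mem[0x95]=0x98, sp=0x95
prologue: push r4 -> mem[0x94]=0x46, sp=0x94
body[0] mov  r6, #0xa7 -> r6=0xa7
body[1] sub  r2, r5, r0 -> r2=0xa8
body[2] sub  r1, r4, #29 -> r1=0x29
body[3] add  r4, r3, #40 -> r4=0x7d
body[4] sub  r5, r4, r3 -> r5=0x28
body[5] mov  r0, r5 -> r0=0x28
body[6] add  r4, r4, #1 -> r4=0x7e
epilogue: pop r4=0x46, sp=0x95
epilogue: pop r1=0x98, sp=0x96
r4 is callee-saved -> restored

REG = 0x46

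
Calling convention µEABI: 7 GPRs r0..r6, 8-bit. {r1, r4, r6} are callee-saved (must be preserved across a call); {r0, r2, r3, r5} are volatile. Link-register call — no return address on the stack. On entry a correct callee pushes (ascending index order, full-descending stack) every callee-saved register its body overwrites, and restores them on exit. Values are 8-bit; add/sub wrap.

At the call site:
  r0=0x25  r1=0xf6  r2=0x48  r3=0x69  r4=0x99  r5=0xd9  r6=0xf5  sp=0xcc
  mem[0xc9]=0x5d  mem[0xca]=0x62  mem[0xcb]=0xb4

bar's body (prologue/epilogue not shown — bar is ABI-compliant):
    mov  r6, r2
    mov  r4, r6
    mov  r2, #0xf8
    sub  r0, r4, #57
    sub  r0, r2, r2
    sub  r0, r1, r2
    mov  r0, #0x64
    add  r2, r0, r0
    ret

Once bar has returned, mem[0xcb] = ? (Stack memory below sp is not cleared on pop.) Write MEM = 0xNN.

prologue: push r4 → mem[0xcb]=0x99, sp=0xcb
prologue: push r6 → mem[0xca]=0xf5, sp=0xca
body[0] mov  r6, r2 → r6=0x48
body[1] mov  r4, r6 → r4=0x48
body[2] mov  r2, #0xf8 → r2=0xf8
body[3] sub  r0, r4, #57 → r0=0x0f
body[4] sub  r0, r2, r2 → r0=0x00
body[5] sub  r0, r1, r2 → r0=0xfe
body[6] mov  r0, #0x64 → r0=0x64
body[7] add  r2, r0, r0 → r2=0xc8
epilogue: pop r6=0xf5, sp=0xcb
epilogue: pop r4=0x99, sp=0xcc
prologue pushed ['r4', 'r6'] at ['0xcb', '0xca']

MEM = 0x99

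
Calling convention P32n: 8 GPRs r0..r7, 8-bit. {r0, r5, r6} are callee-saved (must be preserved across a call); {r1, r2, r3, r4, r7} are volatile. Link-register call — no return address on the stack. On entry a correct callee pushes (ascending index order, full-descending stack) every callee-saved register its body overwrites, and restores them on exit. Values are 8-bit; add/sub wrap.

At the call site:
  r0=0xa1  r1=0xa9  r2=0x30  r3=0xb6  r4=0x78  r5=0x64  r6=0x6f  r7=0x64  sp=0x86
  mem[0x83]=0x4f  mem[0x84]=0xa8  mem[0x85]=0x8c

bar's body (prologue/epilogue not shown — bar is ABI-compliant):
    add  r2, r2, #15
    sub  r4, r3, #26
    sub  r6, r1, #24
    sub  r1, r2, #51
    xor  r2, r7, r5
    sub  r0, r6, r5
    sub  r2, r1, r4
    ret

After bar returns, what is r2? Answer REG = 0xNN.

prologue: push r0 → mem[0x85]=0xa1, sp=0x85
prologue: push r6 → mem[0x84]=0x6f, sp=0x84
body[0] add  r2, r2, #15 → r2=0x3f
body[1] sub  r4, r3, #26 → r4=0x9c
body[2] sub  r6, r1, #24 → r6=0x91
body[3] sub  r1, r2, #51 → r1=0x0c
body[4] xor  r2, r7, r5 → r2=0x00
body[5] sub  r0, r6, r5 → r0=0x2d
body[6] sub  r2, r1, r4 → r2=0x70
epilogue: pop r6=0x6f, sp=0x85
epilogue: pop r0=0xa1, sp=0x86
r2 is caller-saved → body value

REG = 0x70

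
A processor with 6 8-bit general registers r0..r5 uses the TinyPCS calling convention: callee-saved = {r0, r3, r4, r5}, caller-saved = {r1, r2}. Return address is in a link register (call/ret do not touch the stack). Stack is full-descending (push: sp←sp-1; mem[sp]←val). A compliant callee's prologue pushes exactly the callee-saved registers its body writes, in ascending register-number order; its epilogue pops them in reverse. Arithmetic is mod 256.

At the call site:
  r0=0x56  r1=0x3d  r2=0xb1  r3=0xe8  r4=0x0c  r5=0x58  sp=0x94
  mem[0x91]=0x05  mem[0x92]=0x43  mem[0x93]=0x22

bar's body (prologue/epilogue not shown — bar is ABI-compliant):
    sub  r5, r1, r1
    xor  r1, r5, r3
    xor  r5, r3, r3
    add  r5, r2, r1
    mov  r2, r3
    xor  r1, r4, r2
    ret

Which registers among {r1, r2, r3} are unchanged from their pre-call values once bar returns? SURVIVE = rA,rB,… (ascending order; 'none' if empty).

SURVIVE = r3

prologue: push r5 → mem[0x93]=0x58, sp=0x93
body[0] sub  r5, r1, r1 → r5=0x00
body[1] xor  r1, r5, r3 → r1=0xe8
body[2] xor  r5, r3, r3 → r5=0x00
body[3] add  r5, r2, r1 → r5=0x99
body[4] mov  r2, r3 → r2=0xe8
body[5] xor  r1, r4, r2 → r1=0xe4
epilogue: pop r5=0x58, sp=0x94
r1: caller-saved, written=True
r2: caller-saved, written=True
r3: callee-saved, written=False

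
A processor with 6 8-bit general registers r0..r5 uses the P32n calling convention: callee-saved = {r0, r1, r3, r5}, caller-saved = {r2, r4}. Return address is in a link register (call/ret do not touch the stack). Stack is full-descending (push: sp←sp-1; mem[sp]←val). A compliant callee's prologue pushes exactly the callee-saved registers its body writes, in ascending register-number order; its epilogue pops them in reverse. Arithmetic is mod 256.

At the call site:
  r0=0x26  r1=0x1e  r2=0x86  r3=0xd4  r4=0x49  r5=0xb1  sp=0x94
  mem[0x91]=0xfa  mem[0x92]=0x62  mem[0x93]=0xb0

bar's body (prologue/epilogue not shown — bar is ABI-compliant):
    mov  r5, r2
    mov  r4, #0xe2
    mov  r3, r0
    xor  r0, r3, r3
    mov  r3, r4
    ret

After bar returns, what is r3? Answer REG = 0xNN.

REG = 0xd4

prologue: push r0 → mem[0x93]=0x26, sp=0x93
prologue: push r3 → mem[0x92]=0xd4, sp=0x92
prologue: push r5 → mem[0x91]=0xb1, sp=0x91
body[0] mov  r5, r2 → r5=0x86
body[1] mov  r4, #0xe2 → r4=0xe2
body[2] mov  r3, r0 → r3=0x26
body[3] xor  r0, r3, r3 → r0=0x00
body[4] mov  r3, r4 → r3=0xe2
epilogue: pop r5=0xb1, sp=0x92
epilogue: pop r3=0xd4, sp=0x93
epilogue: pop r0=0x26, sp=0x94
r3 is callee-saved → restored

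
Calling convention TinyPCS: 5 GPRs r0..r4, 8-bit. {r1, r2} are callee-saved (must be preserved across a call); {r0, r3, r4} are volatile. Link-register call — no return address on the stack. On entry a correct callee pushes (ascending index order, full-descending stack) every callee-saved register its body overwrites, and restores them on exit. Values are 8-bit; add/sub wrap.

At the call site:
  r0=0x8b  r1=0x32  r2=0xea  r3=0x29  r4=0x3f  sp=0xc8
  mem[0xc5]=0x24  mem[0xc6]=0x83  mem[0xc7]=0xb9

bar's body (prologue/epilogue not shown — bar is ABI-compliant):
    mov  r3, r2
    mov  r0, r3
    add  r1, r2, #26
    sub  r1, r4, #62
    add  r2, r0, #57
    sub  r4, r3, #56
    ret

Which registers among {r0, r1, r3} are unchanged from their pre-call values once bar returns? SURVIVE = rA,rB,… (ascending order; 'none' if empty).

prologue: push r1 -> mem[0xc7]=0x32, sp=0xc7
prologue: push r2 -> mem[0xc6]=0xea, sp=0xc6
body[0] mov  r3, r2 -> r3=0xea
body[1] mov  r0, r3 -> r0=0xea
body[2] add  r1, r2, #26 -> r1=0x04
body[3] sub  r1, r4, #62 -> r1=0x01
body[4] add  r2, r0, #57 -> r2=0x23
body[5] sub  r4, r3, #56 -> r4=0xb2
epilogue: pop r2=0xea, sp=0xc7
epilogue: pop r1=0x32, sp=0xc8
r0: caller-saved, written=True
r1: callee-saved, written=True
r3: caller-saved, written=True

SURVIVE = r1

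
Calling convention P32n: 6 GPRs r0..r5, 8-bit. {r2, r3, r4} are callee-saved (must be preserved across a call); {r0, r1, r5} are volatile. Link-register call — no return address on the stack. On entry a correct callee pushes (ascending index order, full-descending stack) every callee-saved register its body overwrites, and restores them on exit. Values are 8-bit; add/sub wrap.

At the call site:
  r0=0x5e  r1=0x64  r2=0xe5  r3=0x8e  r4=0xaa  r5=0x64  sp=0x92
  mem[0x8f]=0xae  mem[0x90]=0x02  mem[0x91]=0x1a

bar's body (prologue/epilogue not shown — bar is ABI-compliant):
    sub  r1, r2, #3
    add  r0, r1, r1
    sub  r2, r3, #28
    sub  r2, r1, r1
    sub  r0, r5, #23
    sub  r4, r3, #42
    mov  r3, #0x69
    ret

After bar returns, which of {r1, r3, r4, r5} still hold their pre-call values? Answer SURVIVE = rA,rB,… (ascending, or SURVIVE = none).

prologue: push r2 -> mem[0x91]=0xe5, sp=0x91
prologue: push r3 -> mem[0x90]=0x8e, sp=0x90
prologue: push r4 -> mem[0x8f]=0xaa, sp=0x8f
body[0] sub  r1, r2, #3 -> r1=0xe2
body[1] add  r0, r1, r1 -> r0=0xc4
body[2] sub  r2, r3, #28 -> r2=0x72
body[3] sub  r2, r1, r1 -> r2=0x00
body[4] sub  r0, r5, #23 -> r0=0x4d
body[5] sub  r4, r3, #42 -> r4=0x64
body[6] mov  r3, #0x69 -> r3=0x69
epilogue: pop r4=0xaa, sp=0x90
epilogue: pop r3=0x8e, sp=0x91
epilogue: pop r2=0xe5, sp=0x92
r1: caller-saved, written=True
r3: callee-saved, written=True
r4: callee-saved, written=True
r5: caller-saved, written=False

SURVIVE = r3,r4,r5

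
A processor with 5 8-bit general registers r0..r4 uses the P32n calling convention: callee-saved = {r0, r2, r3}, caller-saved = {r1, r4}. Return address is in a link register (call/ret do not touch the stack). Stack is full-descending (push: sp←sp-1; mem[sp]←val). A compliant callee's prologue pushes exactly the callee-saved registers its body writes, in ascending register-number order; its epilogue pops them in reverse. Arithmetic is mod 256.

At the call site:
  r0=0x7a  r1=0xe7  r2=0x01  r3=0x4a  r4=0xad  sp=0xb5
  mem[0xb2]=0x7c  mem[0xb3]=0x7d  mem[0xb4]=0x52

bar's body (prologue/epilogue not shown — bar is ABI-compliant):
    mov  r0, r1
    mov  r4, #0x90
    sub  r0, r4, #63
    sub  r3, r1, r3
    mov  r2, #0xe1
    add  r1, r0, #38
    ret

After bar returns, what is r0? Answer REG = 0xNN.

REG = 0x7a

prologue: push r0 -> mem[0xb4]=0x7a, sp=0xb4
prologue: push r2 -> mem[0xb3]=0x01, sp=0xb3
prologue: push r3 -> mem[0xb2]=0x4a, sp=0xb2
body[0] mov  r0, r1 -> r0=0xe7
body[1] mov  r4, #0x90 -> r4=0x90
body[2] sub  r0, r4, #63 -> r0=0x51
body[3] sub  r3, r1, r3 -> r3=0x9d
body[4] mov  r2, #0xe1 -> r2=0xe1
body[5] add  r1, r0, #38 -> r1=0x77
epilogue: pop r3=0x4a, sp=0xb3
epilogue: pop r2=0x01, sp=0xb4
epilogue: pop r0=0x7a, sp=0xb5
r0 is callee-saved -> restored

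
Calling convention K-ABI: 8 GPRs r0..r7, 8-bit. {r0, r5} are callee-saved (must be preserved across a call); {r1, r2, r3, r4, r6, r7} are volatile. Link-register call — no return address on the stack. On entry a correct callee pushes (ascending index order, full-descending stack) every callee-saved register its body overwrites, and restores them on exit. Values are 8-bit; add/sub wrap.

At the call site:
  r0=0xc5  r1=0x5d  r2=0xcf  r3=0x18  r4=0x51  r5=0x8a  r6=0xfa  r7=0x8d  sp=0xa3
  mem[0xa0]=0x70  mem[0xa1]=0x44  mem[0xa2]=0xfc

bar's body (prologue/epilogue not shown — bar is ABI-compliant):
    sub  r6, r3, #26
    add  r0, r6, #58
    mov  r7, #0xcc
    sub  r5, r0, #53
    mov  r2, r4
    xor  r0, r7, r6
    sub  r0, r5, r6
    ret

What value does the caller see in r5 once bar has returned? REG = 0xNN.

prologue: push r0 → mem[0xa2]=0xc5, sp=0xa2
prologue: push r5 → mem[0xa1]=0x8a, sp=0xa1
body[0] sub  r6, r3, #26 → r6=0xfe
body[1] add  r0, r6, #58 → r0=0x38
body[2] mov  r7, #0xcc → r7=0xcc
body[3] sub  r5, r0, #53 → r5=0x03
body[4] mov  r2, r4 → r2=0x51
body[5] xor  r0, r7, r6 → r0=0x32
body[6] sub  r0, r5, r6 → r0=0x05
epilogue: pop r5=0x8a, sp=0xa2
epilogue: pop r0=0xc5, sp=0xa3
r5 is callee-saved → restored

REG = 0x8a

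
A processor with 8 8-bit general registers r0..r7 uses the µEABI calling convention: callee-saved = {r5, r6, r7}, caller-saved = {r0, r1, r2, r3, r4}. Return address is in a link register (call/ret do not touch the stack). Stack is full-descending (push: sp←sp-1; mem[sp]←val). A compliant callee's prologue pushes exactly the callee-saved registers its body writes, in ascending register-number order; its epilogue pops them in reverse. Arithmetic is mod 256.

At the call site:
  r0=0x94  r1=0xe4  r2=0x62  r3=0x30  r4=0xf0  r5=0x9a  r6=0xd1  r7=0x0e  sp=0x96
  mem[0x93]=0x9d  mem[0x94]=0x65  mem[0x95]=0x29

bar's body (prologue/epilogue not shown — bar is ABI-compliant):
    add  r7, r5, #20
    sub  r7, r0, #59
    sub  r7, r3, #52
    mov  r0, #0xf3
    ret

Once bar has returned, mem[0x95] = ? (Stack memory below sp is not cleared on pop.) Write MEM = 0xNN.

MEM = 0x0e

prologue: push r7 → mem[0x95]=0x0e, sp=0x95
body[0] add  r7, r5, #20 → r7=0xae
body[1] sub  r7, r0, #59 → r7=0x59
body[2] sub  r7, r3, #52 → r7=0xfc
body[3] mov  r0, #0xf3 → r0=0xf3
epilogue: pop r7=0x0e, sp=0x96
prologue pushed ['r7'] at ['0x95']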